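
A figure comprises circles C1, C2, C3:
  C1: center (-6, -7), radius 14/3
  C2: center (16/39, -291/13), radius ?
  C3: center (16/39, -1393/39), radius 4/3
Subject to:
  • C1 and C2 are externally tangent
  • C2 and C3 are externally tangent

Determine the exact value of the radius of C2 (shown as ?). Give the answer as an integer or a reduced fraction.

12

1. [ext C1·C2]  r_C2² + (28/3)r_C2 − 256 = 0  ⇒  r_C2 = 12 (r>0 drops 1)
2. [ext C2·C3]  r_C2² + (8/3)r_C2 − 176 = 0  ⇒  r_C2 = 12 (r>0 drops 1)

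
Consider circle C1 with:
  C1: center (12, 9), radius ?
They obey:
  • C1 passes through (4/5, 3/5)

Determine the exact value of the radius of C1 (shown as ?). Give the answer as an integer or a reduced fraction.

1. [C1∋P]  r_C1² − 196 = 0  ⇒  r_C1 = 14 (r>0 drops 1)

14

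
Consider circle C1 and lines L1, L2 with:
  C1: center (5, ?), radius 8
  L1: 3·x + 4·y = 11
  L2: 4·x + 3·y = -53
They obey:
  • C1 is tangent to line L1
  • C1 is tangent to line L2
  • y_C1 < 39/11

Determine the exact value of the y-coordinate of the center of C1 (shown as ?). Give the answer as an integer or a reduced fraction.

-11

1. [C1‖L1]  y_C1² + 2y_C1 − 99 = 0  ⇒  y_C1 = -11 or 9
2. [C1‖L2]  y_C1² + (146/3)y_C1 + 1243/3 = 0  ⇒  y_C1 = -113/3 or -11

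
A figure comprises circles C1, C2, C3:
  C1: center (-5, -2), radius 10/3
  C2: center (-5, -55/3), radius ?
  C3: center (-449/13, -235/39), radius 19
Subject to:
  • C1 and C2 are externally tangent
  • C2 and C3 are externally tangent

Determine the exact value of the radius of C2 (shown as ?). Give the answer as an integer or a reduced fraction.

1. [ext C1·C2]  r_C2² + (20/3)r_C2 − 767/3 = 0  ⇒  r_C2 = 13 (r>0 drops 1)
2. [ext C2·C3]  r_C2² + 38r_C2 − 663 = 0  ⇒  r_C2 = 13 (r>0 drops 1)

13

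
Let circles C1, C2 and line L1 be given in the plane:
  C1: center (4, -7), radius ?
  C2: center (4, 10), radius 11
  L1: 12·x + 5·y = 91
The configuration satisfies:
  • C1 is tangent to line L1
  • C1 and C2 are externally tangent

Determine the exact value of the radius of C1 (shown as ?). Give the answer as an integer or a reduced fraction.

6

1. [C1‖L1]  r_C1² − 36 = 0  ⇒  r_C1 = 6 (r>0 drops 1)
2. [ext C1·C2]  r_C1² + 22r_C1 − 168 = 0  ⇒  r_C1 = 6 (r>0 drops 1)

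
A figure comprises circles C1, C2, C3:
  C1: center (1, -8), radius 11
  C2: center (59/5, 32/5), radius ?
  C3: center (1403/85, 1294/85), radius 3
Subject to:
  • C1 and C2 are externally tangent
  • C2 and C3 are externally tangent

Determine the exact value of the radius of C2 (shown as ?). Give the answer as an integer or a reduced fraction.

1. [ext C1·C2]  r_C2² + 22r_C2 − 203 = 0  ⇒  r_C2 = 7 (r>0 drops 1)
2. [ext C2·C3]  r_C2² + 6r_C2 − 91 = 0  ⇒  r_C2 = 7 (r>0 drops 1)

7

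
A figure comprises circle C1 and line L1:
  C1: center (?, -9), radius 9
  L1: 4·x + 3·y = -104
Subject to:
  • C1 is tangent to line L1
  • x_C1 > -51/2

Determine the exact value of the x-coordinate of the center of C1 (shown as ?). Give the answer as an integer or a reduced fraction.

1. [C1‖L1]  x_C1² + (77/2)x_C1 + 244 = 0  ⇒  x_C1 = -61/2 or -8
2. given x_C1 > -51/2: keep -8

-8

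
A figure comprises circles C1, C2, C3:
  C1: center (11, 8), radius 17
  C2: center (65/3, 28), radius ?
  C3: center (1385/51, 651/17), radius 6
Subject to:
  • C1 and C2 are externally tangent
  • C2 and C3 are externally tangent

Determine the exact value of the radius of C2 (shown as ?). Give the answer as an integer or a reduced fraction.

17/3

1. [ext C1·C2]  r_C2² + 34r_C2 − 2023/9 = 0  ⇒  r_C2 = 17/3 (r>0 drops 1)
2. [ext C2·C3]  r_C2² + 12r_C2 − 901/9 = 0  ⇒  r_C2 = 17/3 (r>0 drops 1)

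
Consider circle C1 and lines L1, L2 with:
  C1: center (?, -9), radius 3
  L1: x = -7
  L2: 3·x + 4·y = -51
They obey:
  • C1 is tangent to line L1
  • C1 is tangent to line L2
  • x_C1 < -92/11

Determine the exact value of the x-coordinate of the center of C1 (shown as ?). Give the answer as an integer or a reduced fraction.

1. [C1‖L1]  x_C1² + 14x_C1 + 40 = 0  ⇒  x_C1 = -10 or -4
2. [C1‖L2]  x_C1² + 10x_C1 = 0  ⇒  x_C1 = -10 or 0

-10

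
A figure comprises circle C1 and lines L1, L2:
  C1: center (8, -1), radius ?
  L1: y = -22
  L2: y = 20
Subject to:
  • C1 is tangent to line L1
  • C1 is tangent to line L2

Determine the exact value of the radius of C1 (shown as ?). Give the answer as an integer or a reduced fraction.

21

1. [C1‖L1]  r_C1² − 441 = 0  ⇒  r_C1 = 21 (r>0 drops 1)
2. [C1‖L2]  r_C1² − 441 = 0  ⇒  r_C1 = 21 (r>0 drops 1)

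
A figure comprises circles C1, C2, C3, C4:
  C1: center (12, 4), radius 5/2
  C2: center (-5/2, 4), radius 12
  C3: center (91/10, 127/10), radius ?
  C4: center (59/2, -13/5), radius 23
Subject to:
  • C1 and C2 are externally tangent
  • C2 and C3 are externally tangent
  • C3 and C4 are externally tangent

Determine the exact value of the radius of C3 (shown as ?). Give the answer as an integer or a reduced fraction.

1. [ext C2·C3]  r_C3² + 24r_C3 − 265/4 = 0  ⇒  r_C3 = 5/2 (r>0 drops 1)
2. [ext C3·C4]  r_C3² + 46r_C3 − 485/4 = 0  ⇒  r_C3 = 5/2 (r>0 drops 1)

5/2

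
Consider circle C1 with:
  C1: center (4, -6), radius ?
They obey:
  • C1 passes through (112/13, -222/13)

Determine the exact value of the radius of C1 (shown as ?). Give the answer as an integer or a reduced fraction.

1. [C1∋P]  r_C1² − 144 = 0  ⇒  r_C1 = 12 (r>0 drops 1)

12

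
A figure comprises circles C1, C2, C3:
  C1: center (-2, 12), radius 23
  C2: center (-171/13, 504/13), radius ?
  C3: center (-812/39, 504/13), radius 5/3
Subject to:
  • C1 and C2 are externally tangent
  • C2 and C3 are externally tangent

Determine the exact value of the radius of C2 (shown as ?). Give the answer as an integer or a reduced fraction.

1. [ext C1·C2]  r_C2² + 46r_C2 − 312 = 0  ⇒  r_C2 = 6 (r>0 drops 1)
2. [ext C2·C3]  r_C2² + (10/3)r_C2 − 56 = 0  ⇒  r_C2 = 6 (r>0 drops 1)

6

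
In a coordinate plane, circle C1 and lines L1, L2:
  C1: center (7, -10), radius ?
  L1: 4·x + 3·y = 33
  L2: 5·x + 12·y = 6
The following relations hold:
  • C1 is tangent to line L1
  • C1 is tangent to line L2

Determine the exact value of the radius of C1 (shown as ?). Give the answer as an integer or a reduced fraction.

7

1. [C1‖L1]  r_C1² − 49 = 0  ⇒  r_C1 = 7 (r>0 drops 1)
2. [C1‖L2]  r_C1² − 49 = 0  ⇒  r_C1 = 7 (r>0 drops 1)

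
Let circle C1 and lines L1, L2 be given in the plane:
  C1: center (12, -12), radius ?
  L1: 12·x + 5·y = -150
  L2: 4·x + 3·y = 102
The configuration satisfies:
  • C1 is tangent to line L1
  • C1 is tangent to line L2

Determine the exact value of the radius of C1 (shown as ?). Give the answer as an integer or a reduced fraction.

18

1. [C1‖L1]  r_C1² − 324 = 0  ⇒  r_C1 = 18 (r>0 drops 1)
2. [C1‖L2]  r_C1² − 324 = 0  ⇒  r_C1 = 18 (r>0 drops 1)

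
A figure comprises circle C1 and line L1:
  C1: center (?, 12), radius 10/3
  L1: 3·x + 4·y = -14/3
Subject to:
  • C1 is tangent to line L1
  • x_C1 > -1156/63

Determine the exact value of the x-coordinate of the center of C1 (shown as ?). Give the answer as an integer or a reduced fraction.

1. [C1‖L1]  x_C1² + (316/9)x_C1 + 832/3 = 0  ⇒  x_C1 = -208/9 or -12
2. given x_C1 > -1156/63: keep -12

-12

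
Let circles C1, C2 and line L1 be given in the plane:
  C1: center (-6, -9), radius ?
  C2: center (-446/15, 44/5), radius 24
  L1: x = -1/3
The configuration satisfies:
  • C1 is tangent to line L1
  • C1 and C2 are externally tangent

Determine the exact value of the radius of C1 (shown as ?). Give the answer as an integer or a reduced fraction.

17/3

1. [C1‖L1]  r_C1² − 289/9 = 0  ⇒  r_C1 = 17/3 (r>0 drops 1)
2. [ext C1·C2]  r_C1² + 48r_C1 − 2737/9 = 0  ⇒  r_C1 = 17/3 (r>0 drops 1)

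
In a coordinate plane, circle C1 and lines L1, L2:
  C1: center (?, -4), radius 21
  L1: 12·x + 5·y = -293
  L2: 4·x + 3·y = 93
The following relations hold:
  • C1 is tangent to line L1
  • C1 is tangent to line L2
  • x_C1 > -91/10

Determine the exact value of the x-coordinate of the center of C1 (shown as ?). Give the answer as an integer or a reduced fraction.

1. [C1‖L1]  x_C1² + (91/2)x_C1 = 0  ⇒  x_C1 = -91/2 or 0
2. [C1‖L2]  x_C1² − (105/2)x_C1 = 0  ⇒  x_C1 = 0 or 105/2

0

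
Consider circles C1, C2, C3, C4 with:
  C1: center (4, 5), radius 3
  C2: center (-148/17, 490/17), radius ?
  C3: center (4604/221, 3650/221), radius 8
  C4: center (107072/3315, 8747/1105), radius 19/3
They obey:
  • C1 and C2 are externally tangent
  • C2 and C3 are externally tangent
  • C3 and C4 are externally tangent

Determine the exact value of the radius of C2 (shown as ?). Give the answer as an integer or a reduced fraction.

1. [ext C1·C2]  r_C2² + 6r_C2 − 720 = 0  ⇒  r_C2 = 24 (r>0 drops 1)
2. [ext C2·C3]  r_C2² + 16r_C2 − 960 = 0  ⇒  r_C2 = 24 (r>0 drops 1)

24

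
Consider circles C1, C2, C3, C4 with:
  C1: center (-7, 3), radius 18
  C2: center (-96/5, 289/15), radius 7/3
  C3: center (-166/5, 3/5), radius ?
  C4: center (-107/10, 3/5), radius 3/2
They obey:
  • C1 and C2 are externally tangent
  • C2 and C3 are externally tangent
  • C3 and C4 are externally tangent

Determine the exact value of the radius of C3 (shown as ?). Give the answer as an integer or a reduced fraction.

21

1. [ext C2·C3]  r_C3² + (14/3)r_C3 − 539 = 0  ⇒  r_C3 = 21 (r>0 drops 1)
2. [ext C3·C4]  r_C3² + 3r_C3 − 504 = 0  ⇒  r_C3 = 21 (r>0 drops 1)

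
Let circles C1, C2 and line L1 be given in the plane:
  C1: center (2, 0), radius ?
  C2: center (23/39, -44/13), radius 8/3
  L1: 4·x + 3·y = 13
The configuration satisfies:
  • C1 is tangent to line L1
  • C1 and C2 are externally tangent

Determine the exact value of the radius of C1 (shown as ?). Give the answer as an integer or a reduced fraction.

1

1. [C1‖L1]  r_C1² − 1 = 0  ⇒  r_C1 = 1 (r>0 drops 1)
2. [ext C1·C2]  r_C1² + (16/3)r_C1 − 19/3 = 0  ⇒  r_C1 = 1 (r>0 drops 1)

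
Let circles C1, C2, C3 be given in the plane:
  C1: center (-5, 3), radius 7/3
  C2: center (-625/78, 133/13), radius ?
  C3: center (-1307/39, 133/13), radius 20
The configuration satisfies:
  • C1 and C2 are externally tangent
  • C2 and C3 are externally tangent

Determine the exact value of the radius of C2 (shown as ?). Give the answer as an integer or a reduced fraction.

11/2

1. [ext C1·C2]  r_C2² + (14/3)r_C2 − 671/12 = 0  ⇒  r_C2 = 11/2 (r>0 drops 1)
2. [ext C2·C3]  r_C2² + 40r_C2 − 1001/4 = 0  ⇒  r_C2 = 11/2 (r>0 drops 1)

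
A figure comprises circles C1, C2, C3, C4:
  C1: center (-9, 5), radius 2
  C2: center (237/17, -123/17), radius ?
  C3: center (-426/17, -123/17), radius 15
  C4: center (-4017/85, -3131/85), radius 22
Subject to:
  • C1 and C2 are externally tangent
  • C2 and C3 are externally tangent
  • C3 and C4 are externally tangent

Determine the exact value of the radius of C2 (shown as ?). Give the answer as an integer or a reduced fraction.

24

1. [ext C1·C2]  r_C2² + 4r_C2 − 672 = 0  ⇒  r_C2 = 24 (r>0 drops 1)
2. [ext C2·C3]  r_C2² + 30r_C2 − 1296 = 0  ⇒  r_C2 = 24 (r>0 drops 1)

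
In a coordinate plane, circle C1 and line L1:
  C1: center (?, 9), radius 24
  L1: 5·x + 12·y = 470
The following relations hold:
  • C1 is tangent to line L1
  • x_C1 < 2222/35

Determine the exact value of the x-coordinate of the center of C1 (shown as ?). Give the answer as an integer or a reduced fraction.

1. [C1‖L1]  x_C1² − (724/5)x_C1 + 1348 = 0  ⇒  x_C1 = 10 or 674/5
2. given x_C1 < 2222/35: keep 10

10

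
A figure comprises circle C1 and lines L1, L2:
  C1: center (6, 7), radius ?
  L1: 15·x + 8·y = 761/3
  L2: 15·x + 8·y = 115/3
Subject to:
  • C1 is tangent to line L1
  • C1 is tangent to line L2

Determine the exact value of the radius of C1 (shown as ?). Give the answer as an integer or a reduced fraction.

1. [C1‖L1]  r_C1² − 361/9 = 0  ⇒  r_C1 = 19/3 (r>0 drops 1)
2. [C1‖L2]  r_C1² − 361/9 = 0  ⇒  r_C1 = 19/3 (r>0 drops 1)

19/3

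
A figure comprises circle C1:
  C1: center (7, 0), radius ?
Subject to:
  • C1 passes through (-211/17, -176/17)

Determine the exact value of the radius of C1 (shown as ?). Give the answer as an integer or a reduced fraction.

22

1. [C1∋P]  r_C1² − 484 = 0  ⇒  r_C1 = 22 (r>0 drops 1)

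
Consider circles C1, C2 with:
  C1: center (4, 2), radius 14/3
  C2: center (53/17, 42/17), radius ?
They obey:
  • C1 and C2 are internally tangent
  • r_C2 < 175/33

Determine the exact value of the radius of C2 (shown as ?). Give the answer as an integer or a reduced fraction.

1. [int C1,C2]  r_C2² − (28/3)r_C2 + 187/9 = 0  ⇒  r_C2 = 11/3 or 17/3
2. given r_C2 < 175/33: keep 11/3

11/3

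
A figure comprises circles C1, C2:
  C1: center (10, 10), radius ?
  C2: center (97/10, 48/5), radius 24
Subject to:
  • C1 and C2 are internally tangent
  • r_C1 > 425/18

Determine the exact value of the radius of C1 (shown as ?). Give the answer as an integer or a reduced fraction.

49/2

1. [int C1,C2]  r_C1² − 48r_C1 + 2303/4 = 0  ⇒  r_C1 = 47/2 or 49/2
2. given r_C1 > 425/18: keep 49/2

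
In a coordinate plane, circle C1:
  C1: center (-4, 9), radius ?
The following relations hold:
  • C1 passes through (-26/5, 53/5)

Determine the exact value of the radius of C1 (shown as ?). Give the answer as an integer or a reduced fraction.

2

1. [C1∋P]  r_C1² − 4 = 0  ⇒  r_C1 = 2 (r>0 drops 1)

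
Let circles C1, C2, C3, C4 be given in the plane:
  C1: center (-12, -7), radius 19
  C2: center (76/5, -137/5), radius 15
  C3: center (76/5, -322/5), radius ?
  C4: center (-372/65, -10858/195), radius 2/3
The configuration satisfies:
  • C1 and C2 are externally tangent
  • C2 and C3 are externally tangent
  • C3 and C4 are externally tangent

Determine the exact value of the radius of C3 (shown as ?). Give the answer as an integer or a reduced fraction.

1. [ext C2·C3]  r_C3² + 30r_C3 − 1144 = 0  ⇒  r_C3 = 22 (r>0 drops 1)
2. [ext C3·C4]  r_C3² + (4/3)r_C3 − 1540/3 = 0  ⇒  r_C3 = 22 (r>0 drops 1)

22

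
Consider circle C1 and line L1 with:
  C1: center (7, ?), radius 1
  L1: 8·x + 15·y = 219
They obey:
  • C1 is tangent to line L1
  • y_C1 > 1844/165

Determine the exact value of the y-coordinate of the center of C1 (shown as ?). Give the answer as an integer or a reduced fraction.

1. [C1‖L1]  y_C1² − (326/15)y_C1 + 584/5 = 0  ⇒  y_C1 = 146/15 or 12
2. given y_C1 > 1844/165: keep 12

12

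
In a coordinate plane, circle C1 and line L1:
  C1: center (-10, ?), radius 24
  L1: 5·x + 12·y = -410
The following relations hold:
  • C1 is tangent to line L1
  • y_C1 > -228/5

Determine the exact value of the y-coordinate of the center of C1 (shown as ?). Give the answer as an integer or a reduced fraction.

-4

1. [C1‖L1]  y_C1² + 60y_C1 + 224 = 0  ⇒  y_C1 = -56 or -4
2. given y_C1 > -228/5: keep -4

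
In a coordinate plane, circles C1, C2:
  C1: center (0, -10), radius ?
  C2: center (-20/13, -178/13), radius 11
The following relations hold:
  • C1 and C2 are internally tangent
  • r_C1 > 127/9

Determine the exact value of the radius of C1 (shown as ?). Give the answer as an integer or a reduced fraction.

1. [int C1,C2]  r_C1² − 22r_C1 + 105 = 0  ⇒  r_C1 = 7 or 15
2. given r_C1 > 127/9: keep 15

15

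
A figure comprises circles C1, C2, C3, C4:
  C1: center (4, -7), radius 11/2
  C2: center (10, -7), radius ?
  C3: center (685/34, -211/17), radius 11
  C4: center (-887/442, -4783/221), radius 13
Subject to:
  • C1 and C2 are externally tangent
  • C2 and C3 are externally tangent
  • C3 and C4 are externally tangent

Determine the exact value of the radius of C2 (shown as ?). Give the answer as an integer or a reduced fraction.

1. [ext C1·C2]  r_C2² + 11r_C2 − 23/4 = 0  ⇒  r_C2 = 1/2 (r>0 drops 1)
2. [ext C2·C3]  r_C2² + 22r_C2 − 45/4 = 0  ⇒  r_C2 = 1/2 (r>0 drops 1)

1/2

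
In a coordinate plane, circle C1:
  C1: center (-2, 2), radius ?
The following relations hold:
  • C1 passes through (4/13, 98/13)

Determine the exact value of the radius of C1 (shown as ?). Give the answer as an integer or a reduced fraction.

6

1. [C1∋P]  r_C1² − 36 = 0  ⇒  r_C1 = 6 (r>0 drops 1)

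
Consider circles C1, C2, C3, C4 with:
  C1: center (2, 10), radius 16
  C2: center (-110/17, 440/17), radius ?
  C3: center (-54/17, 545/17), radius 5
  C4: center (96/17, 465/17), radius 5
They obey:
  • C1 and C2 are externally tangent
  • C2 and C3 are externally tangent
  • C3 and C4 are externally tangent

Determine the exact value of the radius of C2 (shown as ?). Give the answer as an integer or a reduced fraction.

2

1. [ext C1·C2]  r_C2² + 32r_C2 − 68 = 0  ⇒  r_C2 = 2 (r>0 drops 1)
2. [ext C2·C3]  r_C2² + 10r_C2 − 24 = 0  ⇒  r_C2 = 2 (r>0 drops 1)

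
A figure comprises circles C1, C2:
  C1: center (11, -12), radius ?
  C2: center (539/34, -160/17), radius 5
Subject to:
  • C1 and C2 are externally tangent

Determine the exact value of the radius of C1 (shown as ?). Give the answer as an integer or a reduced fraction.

1/2

1. [ext C1·C2]  r_C1² + 10r_C1 − 21/4 = 0  ⇒  r_C1 = 1/2 (r>0 drops 1)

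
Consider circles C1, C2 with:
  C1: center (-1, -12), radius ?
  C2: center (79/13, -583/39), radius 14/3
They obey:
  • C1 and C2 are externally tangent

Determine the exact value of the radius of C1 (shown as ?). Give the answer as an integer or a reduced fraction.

1. [ext C1·C2]  r_C1² + (28/3)r_C1 − 37 = 0  ⇒  r_C1 = 3 (r>0 drops 1)

3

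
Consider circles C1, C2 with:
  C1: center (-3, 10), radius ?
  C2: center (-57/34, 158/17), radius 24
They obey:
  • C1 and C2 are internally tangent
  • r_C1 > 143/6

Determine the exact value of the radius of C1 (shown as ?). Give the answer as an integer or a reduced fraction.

1. [int C1,C2]  r_C1² − 48r_C1 + 2295/4 = 0  ⇒  r_C1 = 45/2 or 51/2
2. given r_C1 > 143/6: keep 51/2

51/2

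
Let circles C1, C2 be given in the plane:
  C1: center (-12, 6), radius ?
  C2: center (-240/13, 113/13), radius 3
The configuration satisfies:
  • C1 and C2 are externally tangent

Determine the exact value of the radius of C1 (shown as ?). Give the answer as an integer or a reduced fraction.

1. [ext C1·C2]  r_C1² + 6r_C1 − 40 = 0  ⇒  r_C1 = 4 (r>0 drops 1)

4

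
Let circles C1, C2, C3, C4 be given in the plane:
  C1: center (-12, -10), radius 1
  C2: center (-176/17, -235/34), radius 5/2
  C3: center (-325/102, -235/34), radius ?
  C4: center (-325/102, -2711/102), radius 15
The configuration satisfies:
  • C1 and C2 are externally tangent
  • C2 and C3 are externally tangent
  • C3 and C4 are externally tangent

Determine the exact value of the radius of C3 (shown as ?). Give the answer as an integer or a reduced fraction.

1. [ext C2·C3]  r_C3² + 5r_C3 − 406/9 = 0  ⇒  r_C3 = 14/3 (r>0 drops 1)
2. [ext C3·C4]  r_C3² + 30r_C3 − 1456/9 = 0  ⇒  r_C3 = 14/3 (r>0 drops 1)

14/3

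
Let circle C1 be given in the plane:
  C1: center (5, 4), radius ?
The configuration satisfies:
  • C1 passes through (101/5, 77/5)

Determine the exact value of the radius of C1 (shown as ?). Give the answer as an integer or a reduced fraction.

1. [C1∋P]  r_C1² − 361 = 0  ⇒  r_C1 = 19 (r>0 drops 1)

19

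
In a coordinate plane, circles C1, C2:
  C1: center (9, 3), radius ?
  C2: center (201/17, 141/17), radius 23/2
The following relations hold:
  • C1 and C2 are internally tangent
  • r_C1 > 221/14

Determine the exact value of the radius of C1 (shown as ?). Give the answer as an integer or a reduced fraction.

1. [int C1,C2]  r_C1² − 23r_C1 + 385/4 = 0  ⇒  r_C1 = 11/2 or 35/2
2. given r_C1 > 221/14: keep 35/2

35/2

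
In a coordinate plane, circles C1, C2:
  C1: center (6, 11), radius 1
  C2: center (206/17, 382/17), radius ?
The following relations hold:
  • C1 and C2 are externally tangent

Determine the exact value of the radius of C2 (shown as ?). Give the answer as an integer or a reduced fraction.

12

1. [ext C1·C2]  r_C2² + 2r_C2 − 168 = 0  ⇒  r_C2 = 12 (r>0 drops 1)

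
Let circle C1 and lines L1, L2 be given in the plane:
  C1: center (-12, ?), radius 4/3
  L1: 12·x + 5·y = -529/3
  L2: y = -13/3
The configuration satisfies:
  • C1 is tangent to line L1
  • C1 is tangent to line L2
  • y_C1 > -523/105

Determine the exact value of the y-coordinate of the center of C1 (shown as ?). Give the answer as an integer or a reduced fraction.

-3

1. [C1‖L1]  y_C1² + (194/15)y_C1 + 149/5 = 0  ⇒  y_C1 = -149/15 or -3
2. [C1‖L2]  y_C1² + (26/3)y_C1 + 17 = 0  ⇒  y_C1 = -17/3 or -3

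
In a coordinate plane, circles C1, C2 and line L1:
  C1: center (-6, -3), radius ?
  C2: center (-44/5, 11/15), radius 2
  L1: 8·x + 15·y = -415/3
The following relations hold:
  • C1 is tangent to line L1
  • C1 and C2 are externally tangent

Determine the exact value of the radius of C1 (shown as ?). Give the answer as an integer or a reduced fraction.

8/3

1. [C1‖L1]  r_C1² − 64/9 = 0  ⇒  r_C1 = 8/3 (r>0 drops 1)
2. [ext C1·C2]  r_C1² + 4r_C1 − 160/9 = 0  ⇒  r_C1 = 8/3 (r>0 drops 1)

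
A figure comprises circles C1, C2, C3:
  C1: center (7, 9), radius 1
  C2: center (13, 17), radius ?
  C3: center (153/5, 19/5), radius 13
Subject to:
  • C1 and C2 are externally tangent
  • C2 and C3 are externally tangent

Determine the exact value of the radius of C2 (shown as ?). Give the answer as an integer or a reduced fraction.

1. [ext C1·C2]  r_C2² + 2r_C2 − 99 = 0  ⇒  r_C2 = 9 (r>0 drops 1)
2. [ext C2·C3]  r_C2² + 26r_C2 − 315 = 0  ⇒  r_C2 = 9 (r>0 drops 1)

9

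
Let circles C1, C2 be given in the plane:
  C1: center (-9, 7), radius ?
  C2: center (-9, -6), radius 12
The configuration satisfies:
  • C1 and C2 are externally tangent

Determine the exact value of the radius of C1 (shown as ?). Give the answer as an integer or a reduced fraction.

1. [ext C1·C2]  r_C1² + 24r_C1 − 25 = 0  ⇒  r_C1 = 1 (r>0 drops 1)

1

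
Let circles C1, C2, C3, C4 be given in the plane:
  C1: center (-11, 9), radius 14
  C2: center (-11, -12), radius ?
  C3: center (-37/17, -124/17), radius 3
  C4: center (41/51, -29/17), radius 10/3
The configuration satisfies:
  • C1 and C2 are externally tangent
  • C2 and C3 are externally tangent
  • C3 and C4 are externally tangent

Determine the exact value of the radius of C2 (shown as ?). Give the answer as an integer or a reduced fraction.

7

1. [ext C1·C2]  r_C2² + 28r_C2 − 245 = 0  ⇒  r_C2 = 7 (r>0 drops 1)
2. [ext C2·C3]  r_C2² + 6r_C2 − 91 = 0  ⇒  r_C2 = 7 (r>0 drops 1)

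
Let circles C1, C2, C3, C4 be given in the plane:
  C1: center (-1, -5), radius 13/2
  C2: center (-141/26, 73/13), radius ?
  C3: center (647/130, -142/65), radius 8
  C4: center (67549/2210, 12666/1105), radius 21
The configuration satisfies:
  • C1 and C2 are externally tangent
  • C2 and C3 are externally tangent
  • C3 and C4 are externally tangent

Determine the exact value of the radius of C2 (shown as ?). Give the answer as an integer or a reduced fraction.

1. [ext C1·C2]  r_C2² + 13r_C2 − 90 = 0  ⇒  r_C2 = 5 (r>0 drops 1)
2. [ext C2·C3]  r_C2² + 16r_C2 − 105 = 0  ⇒  r_C2 = 5 (r>0 drops 1)

5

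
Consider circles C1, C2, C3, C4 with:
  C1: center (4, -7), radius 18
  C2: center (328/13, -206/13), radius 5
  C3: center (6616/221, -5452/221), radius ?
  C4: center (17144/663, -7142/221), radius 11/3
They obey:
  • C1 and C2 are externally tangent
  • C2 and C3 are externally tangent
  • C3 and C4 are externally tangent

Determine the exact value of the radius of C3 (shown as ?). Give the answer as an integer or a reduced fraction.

5

1. [ext C2·C3]  r_C3² + 10r_C3 − 75 = 0  ⇒  r_C3 = 5 (r>0 drops 1)
2. [ext C3·C4]  r_C3² + (22/3)r_C3 − 185/3 = 0  ⇒  r_C3 = 5 (r>0 drops 1)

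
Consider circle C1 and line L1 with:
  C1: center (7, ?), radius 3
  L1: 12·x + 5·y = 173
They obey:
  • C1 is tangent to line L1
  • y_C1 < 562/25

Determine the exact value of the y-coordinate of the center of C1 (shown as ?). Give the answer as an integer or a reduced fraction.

10

1. [C1‖L1]  y_C1² − (178/5)y_C1 + 256 = 0  ⇒  y_C1 = 10 or 128/5
2. given y_C1 < 562/25: keep 10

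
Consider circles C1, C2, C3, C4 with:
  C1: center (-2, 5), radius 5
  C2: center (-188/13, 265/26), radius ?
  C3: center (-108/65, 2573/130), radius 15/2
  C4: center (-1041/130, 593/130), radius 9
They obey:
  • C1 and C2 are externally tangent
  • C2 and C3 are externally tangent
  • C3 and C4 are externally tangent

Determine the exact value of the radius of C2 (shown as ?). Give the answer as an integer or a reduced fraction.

1. [ext C1·C2]  r_C2² + 10r_C2 − 629/4 = 0  ⇒  r_C2 = 17/2 (r>0 drops 1)
2. [ext C2·C3]  r_C2² + 15r_C2 − 799/4 = 0  ⇒  r_C2 = 17/2 (r>0 drops 1)

17/2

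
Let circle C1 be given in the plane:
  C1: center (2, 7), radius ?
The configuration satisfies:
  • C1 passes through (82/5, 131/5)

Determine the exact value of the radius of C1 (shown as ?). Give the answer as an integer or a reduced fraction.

1. [C1∋P]  r_C1² − 576 = 0  ⇒  r_C1 = 24 (r>0 drops 1)

24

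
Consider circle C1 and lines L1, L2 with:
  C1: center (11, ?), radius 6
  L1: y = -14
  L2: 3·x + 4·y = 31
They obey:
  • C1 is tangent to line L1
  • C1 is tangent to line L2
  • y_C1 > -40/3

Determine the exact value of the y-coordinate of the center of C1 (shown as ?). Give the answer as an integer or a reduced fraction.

-8

1. [C1‖L1]  y_C1² + 28y_C1 + 160 = 0  ⇒  y_C1 = -20 or -8
2. [C1‖L2]  y_C1² + 1y_C1 − 56 = 0  ⇒  y_C1 = -8 or 7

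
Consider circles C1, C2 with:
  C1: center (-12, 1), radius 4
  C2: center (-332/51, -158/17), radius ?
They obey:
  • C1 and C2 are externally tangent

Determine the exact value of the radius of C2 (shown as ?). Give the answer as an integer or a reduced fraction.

1. [ext C1·C2]  r_C2² + 8r_C2 − 1081/9 = 0  ⇒  r_C2 = 23/3 (r>0 drops 1)

23/3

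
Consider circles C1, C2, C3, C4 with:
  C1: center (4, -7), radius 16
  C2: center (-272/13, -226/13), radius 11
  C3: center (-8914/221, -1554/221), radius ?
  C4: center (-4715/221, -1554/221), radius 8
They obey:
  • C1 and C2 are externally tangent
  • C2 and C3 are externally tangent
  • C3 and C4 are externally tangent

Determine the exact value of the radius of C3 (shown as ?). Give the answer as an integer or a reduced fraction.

11

1. [ext C2·C3]  r_C3² + 22r_C3 − 363 = 0  ⇒  r_C3 = 11 (r>0 drops 1)
2. [ext C3·C4]  r_C3² + 16r_C3 − 297 = 0  ⇒  r_C3 = 11 (r>0 drops 1)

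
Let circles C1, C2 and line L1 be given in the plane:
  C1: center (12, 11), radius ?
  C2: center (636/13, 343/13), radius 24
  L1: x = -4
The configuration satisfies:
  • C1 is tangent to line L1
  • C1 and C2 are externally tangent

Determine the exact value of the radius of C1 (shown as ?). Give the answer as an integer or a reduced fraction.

1. [C1‖L1]  r_C1² − 256 = 0  ⇒  r_C1 = 16 (r>0 drops 1)
2. [ext C1·C2]  r_C1² + 48r_C1 − 1024 = 0  ⇒  r_C1 = 16 (r>0 drops 1)

16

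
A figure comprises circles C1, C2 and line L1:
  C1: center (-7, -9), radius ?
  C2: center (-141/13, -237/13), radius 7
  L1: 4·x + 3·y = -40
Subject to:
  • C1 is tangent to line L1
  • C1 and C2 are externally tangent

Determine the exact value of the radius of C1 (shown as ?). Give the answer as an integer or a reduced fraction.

1. [C1‖L1]  r_C1² − 9 = 0  ⇒  r_C1 = 3 (r>0 drops 1)
2. [ext C1·C2]  r_C1² + 14r_C1 − 51 = 0  ⇒  r_C1 = 3 (r>0 drops 1)

3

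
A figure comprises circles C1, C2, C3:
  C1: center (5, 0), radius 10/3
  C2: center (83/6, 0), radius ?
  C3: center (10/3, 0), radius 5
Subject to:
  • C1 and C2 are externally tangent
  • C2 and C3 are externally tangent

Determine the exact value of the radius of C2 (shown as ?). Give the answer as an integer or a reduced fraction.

11/2

1. [ext C1·C2]  r_C2² + (20/3)r_C2 − 803/12 = 0  ⇒  r_C2 = 11/2 (r>0 drops 1)
2. [ext C2·C3]  r_C2² + 10r_C2 − 341/4 = 0  ⇒  r_C2 = 11/2 (r>0 drops 1)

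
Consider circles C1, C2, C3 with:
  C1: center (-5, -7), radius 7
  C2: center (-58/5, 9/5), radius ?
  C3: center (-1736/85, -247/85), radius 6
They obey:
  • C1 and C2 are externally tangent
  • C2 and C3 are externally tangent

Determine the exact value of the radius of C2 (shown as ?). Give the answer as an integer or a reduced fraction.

1. [ext C1·C2]  r_C2² + 14r_C2 − 72 = 0  ⇒  r_C2 = 4 (r>0 drops 1)
2. [ext C2·C3]  r_C2² + 12r_C2 − 64 = 0  ⇒  r_C2 = 4 (r>0 drops 1)

4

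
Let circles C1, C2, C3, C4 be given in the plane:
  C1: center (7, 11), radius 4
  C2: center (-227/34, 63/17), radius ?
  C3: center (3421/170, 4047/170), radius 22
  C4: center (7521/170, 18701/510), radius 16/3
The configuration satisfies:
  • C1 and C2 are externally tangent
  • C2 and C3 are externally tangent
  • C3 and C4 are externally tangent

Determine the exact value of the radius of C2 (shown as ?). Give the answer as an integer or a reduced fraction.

1. [ext C1·C2]  r_C2² + 8r_C2 − 897/4 = 0  ⇒  r_C2 = 23/2 (r>0 drops 1)
2. [ext C2·C3]  r_C2² + 44r_C2 − 2553/4 = 0  ⇒  r_C2 = 23/2 (r>0 drops 1)

23/2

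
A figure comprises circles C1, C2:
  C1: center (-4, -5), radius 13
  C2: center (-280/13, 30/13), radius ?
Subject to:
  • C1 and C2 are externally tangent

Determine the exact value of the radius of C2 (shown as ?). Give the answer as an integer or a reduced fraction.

6

1. [ext C1·C2]  r_C2² + 26r_C2 − 192 = 0  ⇒  r_C2 = 6 (r>0 drops 1)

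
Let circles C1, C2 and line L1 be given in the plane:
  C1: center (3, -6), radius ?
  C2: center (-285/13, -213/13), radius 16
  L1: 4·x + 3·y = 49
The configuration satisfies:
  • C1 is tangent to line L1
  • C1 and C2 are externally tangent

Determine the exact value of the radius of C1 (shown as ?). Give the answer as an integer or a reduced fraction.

11

1. [C1‖L1]  r_C1² − 121 = 0  ⇒  r_C1 = 11 (r>0 drops 1)
2. [ext C1·C2]  r_C1² + 32r_C1 − 473 = 0  ⇒  r_C1 = 11 (r>0 drops 1)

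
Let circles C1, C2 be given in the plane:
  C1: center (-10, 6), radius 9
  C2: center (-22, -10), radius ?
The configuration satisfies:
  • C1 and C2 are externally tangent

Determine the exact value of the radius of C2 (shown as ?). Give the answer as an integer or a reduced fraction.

11

1. [ext C1·C2]  r_C2² + 18r_C2 − 319 = 0  ⇒  r_C2 = 11 (r>0 drops 1)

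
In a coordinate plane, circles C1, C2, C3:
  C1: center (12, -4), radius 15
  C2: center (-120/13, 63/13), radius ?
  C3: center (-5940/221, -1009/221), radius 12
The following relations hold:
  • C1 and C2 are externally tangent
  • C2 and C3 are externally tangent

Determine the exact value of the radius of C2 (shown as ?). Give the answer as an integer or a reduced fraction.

1. [ext C1·C2]  r_C2² + 30r_C2 − 304 = 0  ⇒  r_C2 = 8 (r>0 drops 1)
2. [ext C2·C3]  r_C2² + 24r_C2 − 256 = 0  ⇒  r_C2 = 8 (r>0 drops 1)

8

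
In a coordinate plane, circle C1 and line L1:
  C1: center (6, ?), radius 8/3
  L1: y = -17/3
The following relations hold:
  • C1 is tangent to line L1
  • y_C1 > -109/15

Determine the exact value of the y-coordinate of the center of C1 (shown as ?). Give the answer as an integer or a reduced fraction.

1. [C1‖L1]  y_C1² + (34/3)y_C1 + 25 = 0  ⇒  y_C1 = -25/3 or -3
2. given y_C1 > -109/15: keep -3

-3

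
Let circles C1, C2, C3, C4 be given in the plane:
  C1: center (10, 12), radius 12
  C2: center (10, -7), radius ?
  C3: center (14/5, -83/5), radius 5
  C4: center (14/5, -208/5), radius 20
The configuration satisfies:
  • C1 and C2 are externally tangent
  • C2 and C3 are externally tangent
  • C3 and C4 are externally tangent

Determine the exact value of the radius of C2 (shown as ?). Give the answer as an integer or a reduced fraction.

7

1. [ext C1·C2]  r_C2² + 24r_C2 − 217 = 0  ⇒  r_C2 = 7 (r>0 drops 1)
2. [ext C2·C3]  r_C2² + 10r_C2 − 119 = 0  ⇒  r_C2 = 7 (r>0 drops 1)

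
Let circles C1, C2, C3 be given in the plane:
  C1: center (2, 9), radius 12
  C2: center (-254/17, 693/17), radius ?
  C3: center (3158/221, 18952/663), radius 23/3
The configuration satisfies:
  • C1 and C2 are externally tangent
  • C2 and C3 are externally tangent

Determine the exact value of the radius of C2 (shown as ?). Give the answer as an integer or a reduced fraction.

1. [ext C1·C2]  r_C2² + 24r_C2 − 1152 = 0  ⇒  r_C2 = 24 (r>0 drops 1)
2. [ext C2·C3]  r_C2² + (46/3)r_C2 − 944 = 0  ⇒  r_C2 = 24 (r>0 drops 1)

24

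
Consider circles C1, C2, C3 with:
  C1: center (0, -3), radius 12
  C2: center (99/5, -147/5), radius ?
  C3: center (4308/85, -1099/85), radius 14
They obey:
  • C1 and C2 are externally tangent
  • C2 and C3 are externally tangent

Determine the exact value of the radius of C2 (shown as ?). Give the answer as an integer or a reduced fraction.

21

1. [ext C1·C2]  r_C2² + 24r_C2 − 945 = 0  ⇒  r_C2 = 21 (r>0 drops 1)
2. [ext C2·C3]  r_C2² + 28r_C2 − 1029 = 0  ⇒  r_C2 = 21 (r>0 drops 1)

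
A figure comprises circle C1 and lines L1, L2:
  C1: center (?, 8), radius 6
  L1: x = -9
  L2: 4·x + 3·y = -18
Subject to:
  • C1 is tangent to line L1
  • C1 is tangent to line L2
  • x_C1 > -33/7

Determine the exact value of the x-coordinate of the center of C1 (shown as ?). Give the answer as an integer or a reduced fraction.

1. [C1‖L1]  x_C1² + 18x_C1 + 45 = 0  ⇒  x_C1 = -15 or -3
2. [C1‖L2]  x_C1² + 21x_C1 + 54 = 0  ⇒  x_C1 = -18 or -3

-3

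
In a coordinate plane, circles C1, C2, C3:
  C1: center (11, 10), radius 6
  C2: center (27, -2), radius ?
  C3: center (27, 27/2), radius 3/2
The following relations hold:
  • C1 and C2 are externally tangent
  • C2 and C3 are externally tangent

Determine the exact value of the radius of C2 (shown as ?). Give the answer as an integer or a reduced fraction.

14

1. [ext C1·C2]  r_C2² + 12r_C2 − 364 = 0  ⇒  r_C2 = 14 (r>0 drops 1)
2. [ext C2·C3]  r_C2² + 3r_C2 − 238 = 0  ⇒  r_C2 = 14 (r>0 drops 1)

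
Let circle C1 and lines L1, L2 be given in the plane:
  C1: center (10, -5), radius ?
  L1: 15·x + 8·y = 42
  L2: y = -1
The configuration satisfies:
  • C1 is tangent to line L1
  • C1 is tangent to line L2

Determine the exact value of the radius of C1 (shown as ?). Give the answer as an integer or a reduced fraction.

1. [C1‖L1]  r_C1² − 16 = 0  ⇒  r_C1 = 4 (r>0 drops 1)
2. [C1‖L2]  r_C1² − 16 = 0  ⇒  r_C1 = 4 (r>0 drops 1)

4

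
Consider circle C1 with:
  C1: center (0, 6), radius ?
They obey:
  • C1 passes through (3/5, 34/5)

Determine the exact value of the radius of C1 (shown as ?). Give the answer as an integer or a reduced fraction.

1

1. [C1∋P]  r_C1² − 1 = 0  ⇒  r_C1 = 1 (r>0 drops 1)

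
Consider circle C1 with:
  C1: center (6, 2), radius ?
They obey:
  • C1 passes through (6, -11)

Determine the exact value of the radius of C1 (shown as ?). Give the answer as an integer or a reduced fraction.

13

1. [C1∋P]  r_C1² − 169 = 0  ⇒  r_C1 = 13 (r>0 drops 1)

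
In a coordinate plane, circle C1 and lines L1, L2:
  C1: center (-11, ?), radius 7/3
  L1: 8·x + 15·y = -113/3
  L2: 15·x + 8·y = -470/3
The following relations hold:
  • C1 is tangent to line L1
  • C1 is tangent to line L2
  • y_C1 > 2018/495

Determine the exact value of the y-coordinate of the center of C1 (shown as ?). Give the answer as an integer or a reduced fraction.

1. [C1‖L1]  y_C1² − (302/45)y_C1 + 64/15 = 0  ⇒  y_C1 = 32/45 or 6
2. [C1‖L2]  y_C1² − (25/12)y_C1 − 47/2 = 0  ⇒  y_C1 = -47/12 or 6

6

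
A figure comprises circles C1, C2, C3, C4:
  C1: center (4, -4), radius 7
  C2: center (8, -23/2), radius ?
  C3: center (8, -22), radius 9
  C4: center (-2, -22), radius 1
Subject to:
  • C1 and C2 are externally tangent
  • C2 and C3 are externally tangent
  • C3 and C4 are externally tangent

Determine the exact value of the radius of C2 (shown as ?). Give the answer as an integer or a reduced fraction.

3/2

1. [ext C1·C2]  r_C2² + 14r_C2 − 93/4 = 0  ⇒  r_C2 = 3/2 (r>0 drops 1)
2. [ext C2·C3]  r_C2² + 18r_C2 − 117/4 = 0  ⇒  r_C2 = 3/2 (r>0 drops 1)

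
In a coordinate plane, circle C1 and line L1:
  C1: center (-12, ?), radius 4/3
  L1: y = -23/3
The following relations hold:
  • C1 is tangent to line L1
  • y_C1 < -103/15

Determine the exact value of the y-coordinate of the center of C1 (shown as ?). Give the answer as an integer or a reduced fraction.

1. [C1‖L1]  y_C1² + (46/3)y_C1 + 57 = 0  ⇒  y_C1 = -9 or -19/3
2. given y_C1 < -103/15: keep -9

-9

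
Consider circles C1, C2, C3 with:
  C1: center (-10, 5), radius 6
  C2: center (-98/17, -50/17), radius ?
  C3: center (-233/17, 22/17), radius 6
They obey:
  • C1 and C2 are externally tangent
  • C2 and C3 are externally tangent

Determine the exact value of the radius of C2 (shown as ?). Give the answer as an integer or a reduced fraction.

1. [ext C1·C2]  r_C2² + 12r_C2 − 45 = 0  ⇒  r_C2 = 3 (r>0 drops 1)
2. [ext C2·C3]  r_C2² + 12r_C2 − 45 = 0  ⇒  r_C2 = 3 (r>0 drops 1)

3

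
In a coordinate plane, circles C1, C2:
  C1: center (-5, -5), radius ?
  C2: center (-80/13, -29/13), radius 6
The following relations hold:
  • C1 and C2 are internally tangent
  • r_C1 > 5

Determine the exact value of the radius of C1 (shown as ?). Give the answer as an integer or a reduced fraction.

9

1. [int C1,C2]  r_C1² − 12r_C1 + 27 = 0  ⇒  r_C1 = 3 or 9
2. given r_C1 > 5: keep 9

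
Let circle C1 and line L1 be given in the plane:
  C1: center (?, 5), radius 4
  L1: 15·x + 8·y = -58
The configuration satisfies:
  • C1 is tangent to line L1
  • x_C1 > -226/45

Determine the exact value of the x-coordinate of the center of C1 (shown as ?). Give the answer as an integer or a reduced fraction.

-2

1. [C1‖L1]  x_C1² + (196/15)x_C1 + 332/15 = 0  ⇒  x_C1 = -166/15 or -2
2. given x_C1 > -226/45: keep -2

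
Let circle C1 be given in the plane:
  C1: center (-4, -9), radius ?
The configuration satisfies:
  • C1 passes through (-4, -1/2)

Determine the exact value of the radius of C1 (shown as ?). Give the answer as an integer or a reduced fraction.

17/2

1. [C1∋P]  r_C1² − 289/4 = 0  ⇒  r_C1 = 17/2 (r>0 drops 1)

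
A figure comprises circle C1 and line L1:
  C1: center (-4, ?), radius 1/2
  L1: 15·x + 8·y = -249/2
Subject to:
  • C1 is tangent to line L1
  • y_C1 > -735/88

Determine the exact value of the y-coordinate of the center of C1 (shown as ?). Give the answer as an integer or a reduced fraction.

-7

1. [C1‖L1]  y_C1² + (129/8)y_C1 + 511/8 = 0  ⇒  y_C1 = -73/8 or -7
2. given y_C1 > -735/88: keep -7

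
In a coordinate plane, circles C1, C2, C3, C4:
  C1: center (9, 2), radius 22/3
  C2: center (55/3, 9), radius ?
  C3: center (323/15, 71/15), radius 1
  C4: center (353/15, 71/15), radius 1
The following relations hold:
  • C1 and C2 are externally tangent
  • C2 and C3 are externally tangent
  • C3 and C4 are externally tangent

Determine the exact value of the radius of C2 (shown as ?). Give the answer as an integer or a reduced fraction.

1. [ext C1·C2]  r_C2² + (44/3)r_C2 − 247/3 = 0  ⇒  r_C2 = 13/3 (r>0 drops 1)
2. [ext C2·C3]  r_C2² + 2r_C2 − 247/9 = 0  ⇒  r_C2 = 13/3 (r>0 drops 1)

13/3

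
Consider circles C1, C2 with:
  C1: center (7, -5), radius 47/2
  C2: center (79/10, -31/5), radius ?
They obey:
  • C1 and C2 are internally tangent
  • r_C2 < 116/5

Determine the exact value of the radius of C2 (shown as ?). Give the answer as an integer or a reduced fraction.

22

1. [int C1,C2]  r_C2² − 47r_C2 + 550 = 0  ⇒  r_C2 = 22 or 25
2. given r_C2 < 116/5: keep 22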